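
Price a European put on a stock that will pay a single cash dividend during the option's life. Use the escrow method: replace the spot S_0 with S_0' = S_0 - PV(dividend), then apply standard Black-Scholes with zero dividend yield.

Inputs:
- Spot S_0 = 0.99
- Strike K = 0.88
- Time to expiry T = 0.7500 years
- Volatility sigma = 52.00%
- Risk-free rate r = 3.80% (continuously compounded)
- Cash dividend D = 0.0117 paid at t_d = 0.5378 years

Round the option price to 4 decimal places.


PV(D) = D * exp(-r * t_d) = 0.0117 * 0.97977101 = 0.01146332
S_0' = S_0 - PV(D) = 0.9900 - 0.01146332 = 0.97853668
d1 = (ln(S_0'/K) + (r + sigma^2/2)*T) / (sigma*sqrt(T)) = 0.52413715
d2 = d1 - sigma*sqrt(T) = 0.07380394
exp(-rT) = 0.97190229
N(-d1) = 0.30009158; N(-d2) = 0.47058320
P = K * exp(-rT) * N(-d2) - S_0' * N(-d1) = 0.8800 * 0.97190229 * 0.47058320 - 0.97853668 * 0.30009158 = 0.1088

Answer: Price = 0.1088


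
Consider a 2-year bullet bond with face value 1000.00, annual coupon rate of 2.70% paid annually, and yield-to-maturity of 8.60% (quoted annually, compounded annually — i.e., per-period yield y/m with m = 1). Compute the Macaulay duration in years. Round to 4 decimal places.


Coupon per period c = face * coupon_rate / m = 27.000000
Periods per year m = 1; per-period yield y/m = 0.086000
Number of cashflows N = 2
Cashflows (t years, CF_t, discount factor 1/(1+y/m)^(m*t), PV):
  t = 1.0000: CF_t = 27.000000, DF = 0.920810, PV = 24.861878
  t = 2.0000: CF_t = 1027.000000, DF = 0.847892, PV = 870.784707
Price P = sum_t PV_t = 895.646585
Macaulay numerator sum_t t * PV_t:
  t * PV_t at t = 1.0000: 24.861878
  t * PV_t at t = 2.0000: 1741.569413
Macaulay duration D = (sum_t t * PV_t) / P = 1766.431292 / 895.646585 = 1.972241

Answer: Macaulay duration = 1.9722 years


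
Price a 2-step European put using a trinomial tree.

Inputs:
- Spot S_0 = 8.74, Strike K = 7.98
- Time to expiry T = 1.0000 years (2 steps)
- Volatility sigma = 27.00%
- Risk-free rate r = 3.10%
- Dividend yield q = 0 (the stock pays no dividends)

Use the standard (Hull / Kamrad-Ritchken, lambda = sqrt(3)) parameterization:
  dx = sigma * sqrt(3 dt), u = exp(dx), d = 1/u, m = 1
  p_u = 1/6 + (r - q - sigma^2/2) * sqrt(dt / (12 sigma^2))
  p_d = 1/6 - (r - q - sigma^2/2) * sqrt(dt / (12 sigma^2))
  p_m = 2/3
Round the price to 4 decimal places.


dt = T/N = 0.500000; dx = sigma*sqrt(3*dt) = 0.330681
u = exp(dx) = 1.391916; d = 1/u = 0.718434
p_u = 0.162546, p_m = 0.666667, p_d = 0.170787
Discount per step: exp(-r*dt) = 0.984620
Stock lattice S(k, j) with j the centered position index:
  k=0: S(0,+0) = 8.7400
  k=1: S(1,-1) = 6.2791; S(1,+0) = 8.7400; S(1,+1) = 12.1653
  k=2: S(2,-2) = 4.5111; S(2,-1) = 6.2791; S(2,+0) = 8.7400; S(2,+1) = 12.1653; S(2,+2) = 16.9331
Terminal payoffs V(N, j) = max(K - S_T, 0):
  V(2,-2) = 3.468869; V(2,-1) = 1.700885; V(2,+0) = 0.000000; V(2,+1) = 0.000000; V(2,+2) = 0.000000
Backward induction: V(k, j) = exp(-r*dt) * [p_u * V(k+1, j+1) + p_m * V(k+1, j) + p_d * V(k+1, j-1)]
  V(1,-1) = exp(-r*dt) * [p_u*0.000000 + p_m*1.700885 + p_d*3.468869] = 1.699808
  V(1,+0) = exp(-r*dt) * [p_u*0.000000 + p_m*0.000000 + p_d*1.700885] = 0.286021
  V(1,+1) = exp(-r*dt) * [p_u*0.000000 + p_m*0.000000 + p_d*0.000000] = 0.000000
  V(0,+0) = exp(-r*dt) * [p_u*0.000000 + p_m*0.286021 + p_d*1.699808] = 0.473588

Answer: Price = V(0,0) = 0.4736


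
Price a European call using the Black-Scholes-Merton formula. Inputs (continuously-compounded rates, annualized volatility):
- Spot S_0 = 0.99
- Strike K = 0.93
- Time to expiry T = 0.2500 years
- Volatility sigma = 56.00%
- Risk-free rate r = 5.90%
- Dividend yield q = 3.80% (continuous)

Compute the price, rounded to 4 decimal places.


d1 = (ln(S/K) + (r - q + 0.5*sigma^2) * T) / (sigma * sqrt(T)) = 0.38203699
d2 = d1 - sigma * sqrt(T) = 0.10203699
exp(-rT) = 0.98535825; exp(-qT) = 0.99054498
C = S_0 * exp(-qT) * N(d1) - K * exp(-rT) * N(d2)
N(d1) = 0.64878304; N(d2) = 0.54063634
C = 0.9900 * 0.99054498 * 0.64878304 - 0.9300 * 0.98535825 * 0.54063634 = 0.1408

Answer: Price = 0.1408


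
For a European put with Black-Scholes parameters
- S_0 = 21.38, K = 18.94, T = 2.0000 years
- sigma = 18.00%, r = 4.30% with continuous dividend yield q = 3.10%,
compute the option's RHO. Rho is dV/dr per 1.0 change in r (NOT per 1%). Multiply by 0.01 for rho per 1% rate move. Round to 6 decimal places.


Answer: Rho = -11.430950

Derivation:
d1 = 0.6975994078; d2 = 0.4430409665
phi(d1) = 0.3127781893; exp(-qT) = 0.9398828868; exp(-rT) = 0.9175942312
N(-d2) = 0.3288680517
Rho = -K*T*exp(-rT)*N(-d2) = -18.9400 * 2.0000 * 0.9175942312 * 0.3288680517 = -11.430950


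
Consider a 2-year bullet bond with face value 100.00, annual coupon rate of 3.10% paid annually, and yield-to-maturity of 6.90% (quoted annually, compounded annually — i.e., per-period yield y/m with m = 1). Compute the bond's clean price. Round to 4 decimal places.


Coupon per period c = face * coupon_rate / m = 3.100000
Periods per year m = 1; per-period yield y/m = 0.069000
Number of cashflows N = 2
Cashflows (t years, CF_t, discount factor 1/(1+y/m)^(m*t), PV):
  t = 1.0000: CF_t = 3.100000, DF = 0.935454, PV = 2.899906
  t = 2.0000: CF_t = 103.100000, DF = 0.875074, PV = 90.220090
Price P = sum_t PV_t = 93.119996

Answer: Price = 93.1200


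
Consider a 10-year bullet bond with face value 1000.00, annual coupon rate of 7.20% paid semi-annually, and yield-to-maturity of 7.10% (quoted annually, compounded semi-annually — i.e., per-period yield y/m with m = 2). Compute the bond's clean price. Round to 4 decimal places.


Answer: Price = 1007.0742

Derivation:
Coupon per period c = face * coupon_rate / m = 36.000000
Periods per year m = 2; per-period yield y/m = 0.035500
Number of cashflows N = 20
Cashflows (t years, CF_t, discount factor 1/(1+y/m)^(m*t), PV):
  t = 0.5000: CF_t = 36.000000, DF = 0.965717, PV = 34.765814
  t = 1.0000: CF_t = 36.000000, DF = 0.932609, PV = 33.573939
  t = 1.5000: CF_t = 36.000000, DF = 0.900637, PV = 32.422925
  t = 2.0000: CF_t = 36.000000, DF = 0.869760, PV = 31.311371
  t = 2.5000: CF_t = 36.000000, DF = 0.839942, PV = 30.237925
  t = 3.0000: CF_t = 36.000000, DF = 0.811147, PV = 29.201280
  t = 3.5000: CF_t = 36.000000, DF = 0.783338, PV = 28.200173
  t = 4.0000: CF_t = 36.000000, DF = 0.756483, PV = 27.233388
  t = 4.5000: CF_t = 36.000000, DF = 0.730549, PV = 26.299747
  t = 5.0000: CF_t = 36.000000, DF = 0.705503, PV = 25.398114
  t = 5.5000: CF_t = 36.000000, DF = 0.681316, PV = 24.527392
  t = 6.0000: CF_t = 36.000000, DF = 0.657959, PV = 23.686520
  t = 6.5000: CF_t = 36.000000, DF = 0.635402, PV = 22.874476
  t = 7.0000: CF_t = 36.000000, DF = 0.613619, PV = 22.090272
  t = 7.5000: CF_t = 36.000000, DF = 0.592582, PV = 21.332952
  t = 8.0000: CF_t = 36.000000, DF = 0.572267, PV = 20.601595
  t = 8.5000: CF_t = 36.000000, DF = 0.552648, PV = 19.895312
  t = 9.0000: CF_t = 36.000000, DF = 0.533701, PV = 19.213242
  t = 9.5000: CF_t = 36.000000, DF = 0.515404, PV = 18.554555
  t = 10.0000: CF_t = 1036.000000, DF = 0.497735, PV = 515.653169
Price P = sum_t PV_t = 1007.074159


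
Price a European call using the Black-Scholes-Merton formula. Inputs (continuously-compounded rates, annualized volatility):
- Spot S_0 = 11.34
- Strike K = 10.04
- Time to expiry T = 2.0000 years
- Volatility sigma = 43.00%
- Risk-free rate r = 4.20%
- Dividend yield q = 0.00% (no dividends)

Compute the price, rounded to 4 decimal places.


d1 = (ln(S/K) + (r - q + 0.5*sigma^2) * T) / (sigma * sqrt(T)) = 0.64241339
d2 = d1 - sigma * sqrt(T) = 0.03430156
exp(-rT) = 0.91943126; exp(-qT) = 1.00000000
C = S_0 * exp(-qT) * N(d1) - K * exp(-rT) * N(d2)
N(d1) = 0.73969760; N(d2) = 0.51368166
C = 11.3400 * 1.00000000 * 0.73969760 - 10.0400 * 0.91943126 * 0.51368166 = 3.6463

Answer: Price = 3.6463


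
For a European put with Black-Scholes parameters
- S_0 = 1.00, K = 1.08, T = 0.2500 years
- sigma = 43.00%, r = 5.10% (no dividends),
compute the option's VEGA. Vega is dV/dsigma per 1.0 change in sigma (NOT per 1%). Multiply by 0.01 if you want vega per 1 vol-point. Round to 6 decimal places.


Answer: Vega = 0.195860

Derivation:
d1 = -0.1911560053; d2 = -0.4061560053
phi(d1) = 0.3917196622; exp(-qT) = 1.0000000000; exp(-rT) = 0.9873309369
Vega = S * exp(-qT) * phi(d1) * sqrt(T) = 1.0000 * 1.0000000000 * 0.3917196622 * 0.5000000000 = 0.195860


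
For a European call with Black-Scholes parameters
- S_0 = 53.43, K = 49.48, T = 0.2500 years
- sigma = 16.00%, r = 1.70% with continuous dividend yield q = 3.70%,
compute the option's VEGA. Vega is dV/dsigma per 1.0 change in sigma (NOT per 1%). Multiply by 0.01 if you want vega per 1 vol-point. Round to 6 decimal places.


d1 = 0.9375479806; d2 = 0.8575479806
phi(d1) = 0.2570623437; exp(-qT) = 0.9907926496; exp(-rT) = 0.9957590185
Vega = S * exp(-qT) * phi(d1) * sqrt(T) = 53.4300 * 0.9907926496 * 0.2570623437 * 0.5000000000 = 6.804190

Answer: Vega = 6.804190


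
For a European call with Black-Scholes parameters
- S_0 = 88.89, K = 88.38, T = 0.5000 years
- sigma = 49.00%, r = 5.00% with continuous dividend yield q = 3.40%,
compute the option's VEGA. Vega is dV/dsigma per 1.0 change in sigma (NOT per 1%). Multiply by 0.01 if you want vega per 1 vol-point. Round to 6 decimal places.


Answer: Vega = 24.100110

Derivation:
d1 = 0.2129371275; d2 = -0.1335451953
phi(d1) = 0.3899995696; exp(-qT) = 0.9831436846; exp(-rT) = 0.9753099120
Vega = S * exp(-qT) * phi(d1) * sqrt(T) = 88.8900 * 0.9831436846 * 0.3899995696 * 0.7071067812 = 24.100110


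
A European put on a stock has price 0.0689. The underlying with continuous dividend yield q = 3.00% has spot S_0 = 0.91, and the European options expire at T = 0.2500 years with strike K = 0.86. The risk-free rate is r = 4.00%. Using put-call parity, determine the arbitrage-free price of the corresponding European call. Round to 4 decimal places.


Answer: Call price = 0.1207

Derivation:
Put-call parity: C - P = S_0 * exp(-qT) - K * exp(-rT).
S_0 * exp(-qT) = 0.9100 * 0.99252805 = 0.90320053
K * exp(-rT) = 0.8600 * 0.99004983 = 0.85144286
C = P + S*exp(-qT) - K*exp(-rT)
C = 0.0689 + 0.90320053 - 0.85144286 = 0.1207


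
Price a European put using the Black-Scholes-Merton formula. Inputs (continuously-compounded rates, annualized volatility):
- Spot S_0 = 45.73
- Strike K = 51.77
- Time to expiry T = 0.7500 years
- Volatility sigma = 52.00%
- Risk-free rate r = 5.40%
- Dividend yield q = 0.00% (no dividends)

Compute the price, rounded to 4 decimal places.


Answer: Price = 10.6378

Derivation:
d1 = (ln(S/K) + (r - q + 0.5*sigma^2) * T) / (sigma * sqrt(T)) = 0.03962334
d2 = d1 - sigma * sqrt(T) = -0.41070987
exp(-rT) = 0.96030916; exp(-qT) = 1.00000000
P = K * exp(-rT) * N(-d2) - S_0 * exp(-qT) * N(-d1)
N(-d1) = 0.48419671; N(-d2) = 0.65935735
P = 51.7700 * 0.96030916 * 0.65935735 - 45.7300 * 1.00000000 * 0.48419671 = 10.6378


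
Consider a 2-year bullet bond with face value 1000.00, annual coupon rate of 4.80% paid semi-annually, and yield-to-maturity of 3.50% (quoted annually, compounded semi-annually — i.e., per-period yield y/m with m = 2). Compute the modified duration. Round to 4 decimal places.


Answer: Modified duration = 1.8985

Derivation:
Coupon per period c = face * coupon_rate / m = 24.000000
Periods per year m = 2; per-period yield y/m = 0.017500
Number of cashflows N = 4
Cashflows (t years, CF_t, discount factor 1/(1+y/m)^(m*t), PV):
  t = 0.5000: CF_t = 24.000000, DF = 0.982801, PV = 23.587224
  t = 1.0000: CF_t = 24.000000, DF = 0.965898, PV = 23.181547
  t = 1.5000: CF_t = 24.000000, DF = 0.949285, PV = 22.782847
  t = 2.0000: CF_t = 1024.000000, DF = 0.932959, PV = 955.349510
Price P = sum_t PV_t = 1024.901127
First compute Macaulay numerator sum_t t * PV_t:
  t * PV_t at t = 0.5000: 11.793612
  t * PV_t at t = 1.0000: 23.181547
  t * PV_t at t = 1.5000: 34.174270
  t * PV_t at t = 2.0000: 1910.699019
Macaulay duration D = 1979.848448 / 1024.901127 = 1.931746
Modified duration = D / (1 + y/m) = 1.931746 / (1 + 0.017500) = 1.898522


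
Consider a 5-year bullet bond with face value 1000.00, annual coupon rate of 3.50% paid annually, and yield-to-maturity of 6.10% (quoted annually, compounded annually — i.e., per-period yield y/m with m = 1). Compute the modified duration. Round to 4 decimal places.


Coupon per period c = face * coupon_rate / m = 35.000000
Periods per year m = 1; per-period yield y/m = 0.061000
Number of cashflows N = 5
Cashflows (t years, CF_t, discount factor 1/(1+y/m)^(m*t), PV):
  t = 1.0000: CF_t = 35.000000, DF = 0.942507, PV = 32.987747
  t = 2.0000: CF_t = 35.000000, DF = 0.888320, PV = 31.091185
  t = 3.0000: CF_t = 35.000000, DF = 0.837247, PV = 29.303662
  t = 4.0000: CF_t = 35.000000, DF = 0.789112, PV = 27.618908
  t = 5.0000: CF_t = 1035.000000, DF = 0.743743, PV = 769.774340
Price P = sum_t PV_t = 890.775843
First compute Macaulay numerator sum_t t * PV_t:
  t * PV_t at t = 1.0000: 32.987747
  t * PV_t at t = 2.0000: 62.182370
  t * PV_t at t = 3.0000: 87.910985
  t * PV_t at t = 4.0000: 110.475633
  t * PV_t at t = 5.0000: 3848.871702
Macaulay duration D = 4142.428438 / 890.775843 = 4.650360
Modified duration = D / (1 + y/m) = 4.650360 / (1 + 0.061000) = 4.382997

Answer: Modified duration = 4.3830


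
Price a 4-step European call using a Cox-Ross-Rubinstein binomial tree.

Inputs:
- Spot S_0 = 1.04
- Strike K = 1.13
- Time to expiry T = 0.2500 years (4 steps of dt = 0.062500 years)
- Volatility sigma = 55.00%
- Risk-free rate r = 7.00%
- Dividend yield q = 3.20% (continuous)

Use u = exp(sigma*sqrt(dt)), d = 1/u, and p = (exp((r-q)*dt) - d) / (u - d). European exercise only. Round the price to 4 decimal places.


Answer: Price = V(0,0) = 0.0862

Derivation:
dt = T/N = 0.062500
u = exp(sigma*sqrt(dt)) = 1.147402; d = 1/u = 0.871534
p = (exp((r-q)*dt) - d) / (u - d) = 0.474298
Discount per step: exp(-r*dt) = 0.995635
Stock lattice S(k, i) with i counting down-moves:
  k=0: S(0,0) = 1.0400
  k=1: S(1,0) = 1.1933; S(1,1) = 0.9064
  k=2: S(2,0) = 1.3692; S(2,1) = 1.0400; S(2,2) = 0.7900
  k=3: S(3,0) = 1.5710; S(3,1) = 1.1933; S(3,2) = 0.9064; S(3,3) = 0.6885
  k=4: S(4,0) = 1.8026; S(4,1) = 1.3692; S(4,2) = 1.0400; S(4,3) = 0.7900; S(4,4) = 0.6000
Terminal payoffs V(N, i) = max(S_T - K, 0):
  V(4,0) = 0.672583; V(4,1) = 0.239192; V(4,2) = 0.000000; V(4,3) = 0.000000; V(4,4) = 0.000000
Backward induction: V(k, i) = exp(-r*dt) * [p * V(k+1, i) + (1-p) * V(k+1, i+1)].
  V(3,0) = exp(-r*dt) * [p*0.672583 + (1-p)*0.239192] = 0.442807
  V(3,1) = exp(-r*dt) * [p*0.239192 + (1-p)*0.000000] = 0.112953
  V(3,2) = exp(-r*dt) * [p*0.000000 + (1-p)*0.000000] = 0.000000
  V(3,3) = exp(-r*dt) * [p*0.000000 + (1-p)*0.000000] = 0.000000
  V(2,0) = exp(-r*dt) * [p*0.442807 + (1-p)*0.112953] = 0.268226
  V(2,1) = exp(-r*dt) * [p*0.112953 + (1-p)*0.000000] = 0.053340
  V(2,2) = exp(-r*dt) * [p*0.000000 + (1-p)*0.000000] = 0.000000
  V(1,0) = exp(-r*dt) * [p*0.268226 + (1-p)*0.053340] = 0.154582
  V(1,1) = exp(-r*dt) * [p*0.053340 + (1-p)*0.000000] = 0.025188
  V(0,0) = exp(-r*dt) * [p*0.154582 + (1-p)*0.025188] = 0.086182


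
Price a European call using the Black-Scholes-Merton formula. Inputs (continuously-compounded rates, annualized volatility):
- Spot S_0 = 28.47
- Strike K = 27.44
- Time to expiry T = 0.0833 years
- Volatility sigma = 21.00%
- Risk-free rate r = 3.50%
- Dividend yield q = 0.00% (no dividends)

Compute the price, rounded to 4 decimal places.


d1 = (ln(S/K) + (r - q + 0.5*sigma^2) * T) / (sigma * sqrt(T)) = 0.68638182
d2 = d1 - sigma * sqrt(T) = 0.62577216
exp(-rT) = 0.99708875; exp(-qT) = 1.00000000
C = S_0 * exp(-qT) * N(d1) - K * exp(-rT) * N(d2)
N(d1) = 0.75376382; N(d2) = 0.73426780
C = 28.4700 * 1.00000000 * 0.75376382 - 27.4400 * 0.99708875 * 0.73426780 = 1.3700

Answer: Price = 1.3700


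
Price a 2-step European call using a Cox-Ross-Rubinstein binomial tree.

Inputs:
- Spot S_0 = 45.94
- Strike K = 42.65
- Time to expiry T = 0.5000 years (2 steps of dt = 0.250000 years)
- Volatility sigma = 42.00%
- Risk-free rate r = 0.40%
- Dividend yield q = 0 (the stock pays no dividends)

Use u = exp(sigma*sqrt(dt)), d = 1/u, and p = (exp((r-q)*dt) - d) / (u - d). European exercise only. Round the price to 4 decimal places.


Answer: Price = V(0,0) = 7.1376

Derivation:
dt = T/N = 0.250000
u = exp(sigma*sqrt(dt)) = 1.233678; d = 1/u = 0.810584
p = (exp((r-q)*dt) - d) / (u - d) = 0.450057
Discount per step: exp(-r*dt) = 0.999000
Stock lattice S(k, i) with i counting down-moves:
  k=0: S(0,0) = 45.9400
  k=1: S(1,0) = 56.6752; S(1,1) = 37.2382
  k=2: S(2,0) = 69.9189; S(2,1) = 45.9400; S(2,2) = 30.1847
Terminal payoffs V(N, i) = max(S_T - K, 0):
  V(2,0) = 27.268914; V(2,1) = 3.290000; V(2,2) = 0.000000
Backward induction: V(k, i) = exp(-r*dt) * [p * V(k+1, i) + (1-p) * V(k+1, i+1)].
  V(1,0) = exp(-r*dt) * [p*27.268914 + (1-p)*3.290000] = 14.067799
  V(1,1) = exp(-r*dt) * [p*3.290000 + (1-p)*0.000000] = 1.479207
  V(0,0) = exp(-r*dt) * [p*14.067799 + (1-p)*1.479207] = 7.137647


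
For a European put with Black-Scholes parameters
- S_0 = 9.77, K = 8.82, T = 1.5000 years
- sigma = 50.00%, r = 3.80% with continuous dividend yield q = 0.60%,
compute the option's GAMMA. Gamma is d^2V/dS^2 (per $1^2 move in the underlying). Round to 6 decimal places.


Answer: Gamma = 0.056757

Derivation:
d1 = 0.5516162654; d2 = -0.0607561703
phi(d1) = 0.3426386844; exp(-qT) = 0.9910403788; exp(-rT) = 0.9445940694
Gamma = exp(-qT) * phi(d1) / (S * sigma * sqrt(T)) = 0.9910403788 * 0.3426386844 / (9.7700 * 0.5000 * 1.2247448714) = 0.056757


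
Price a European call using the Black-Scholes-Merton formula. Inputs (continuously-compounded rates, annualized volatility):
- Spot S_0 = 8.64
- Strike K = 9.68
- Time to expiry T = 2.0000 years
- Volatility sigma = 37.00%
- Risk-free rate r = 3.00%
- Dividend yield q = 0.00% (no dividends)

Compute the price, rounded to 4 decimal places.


d1 = (ln(S/K) + (r - q + 0.5*sigma^2) * T) / (sigma * sqrt(T)) = 0.15908122
d2 = d1 - sigma * sqrt(T) = -0.36417780
exp(-rT) = 0.94176453; exp(-qT) = 1.00000000
C = S_0 * exp(-qT) * N(d1) - K * exp(-rT) * N(d2)
N(d1) = 0.56319756; N(d2) = 0.35786262
C = 8.6400 * 1.00000000 * 0.56319756 - 9.6800 * 0.94176453 * 0.35786262 = 1.6037

Answer: Price = 1.6037


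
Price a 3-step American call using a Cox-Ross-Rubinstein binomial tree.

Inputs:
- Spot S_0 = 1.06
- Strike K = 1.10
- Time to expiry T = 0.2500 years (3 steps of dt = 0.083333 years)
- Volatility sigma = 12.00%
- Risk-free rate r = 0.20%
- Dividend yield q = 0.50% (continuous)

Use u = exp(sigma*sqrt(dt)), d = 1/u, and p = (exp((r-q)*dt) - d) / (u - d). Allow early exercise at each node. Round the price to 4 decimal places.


dt = T/N = 0.083333
u = exp(sigma*sqrt(dt)) = 1.035248; d = 1/u = 0.965952
p = (exp((r-q)*dt) - d) / (u - d) = 0.487733
Discount per step: exp(-r*dt) = 0.999833
Stock lattice S(k, i) with i counting down-moves:
  k=0: S(0,0) = 1.0600
  k=1: S(1,0) = 1.0974; S(1,1) = 1.0239
  k=2: S(2,0) = 1.1360; S(2,1) = 1.0600; S(2,2) = 0.9890
  k=3: S(3,0) = 1.1761; S(3,1) = 1.0974; S(3,2) = 1.0239; S(3,3) = 0.9554
Terminal payoffs V(N, i) = max(S_T - K, 0):
  V(3,0) = 0.076086; V(3,1) = 0.000000; V(3,2) = 0.000000; V(3,3) = 0.000000
Backward induction: V(k, i) = exp(-r*dt) * [p * V(k+1, i) + (1-p) * V(k+1, i+1)]; then take max(V_cont, immediate exercise) for American.
  V(2,0) = exp(-r*dt) * [p*0.076086 + (1-p)*0.000000] = 0.037103; exercise = 0.036043; V(2,0) = max -> 0.037103
  V(2,1) = exp(-r*dt) * [p*0.000000 + (1-p)*0.000000] = 0.000000; exercise = 0.000000; V(2,1) = max -> 0.000000
  V(2,2) = exp(-r*dt) * [p*0.000000 + (1-p)*0.000000] = 0.000000; exercise = 0.000000; V(2,2) = max -> 0.000000
  V(1,0) = exp(-r*dt) * [p*0.037103 + (1-p)*0.000000] = 0.018094; exercise = 0.000000; V(1,0) = max -> 0.018094
  V(1,1) = exp(-r*dt) * [p*0.000000 + (1-p)*0.000000] = 0.000000; exercise = 0.000000; V(1,1) = max -> 0.000000
  V(0,0) = exp(-r*dt) * [p*0.018094 + (1-p)*0.000000] = 0.008823; exercise = 0.000000; V(0,0) = max -> 0.008823

Answer: Price = V(0,0) = 0.0088


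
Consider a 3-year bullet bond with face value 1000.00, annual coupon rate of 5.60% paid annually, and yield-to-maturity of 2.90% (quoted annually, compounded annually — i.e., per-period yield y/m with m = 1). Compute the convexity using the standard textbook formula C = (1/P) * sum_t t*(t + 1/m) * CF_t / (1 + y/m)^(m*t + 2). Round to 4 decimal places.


Answer: Convexity = 10.5773

Derivation:
Coupon per period c = face * coupon_rate / m = 56.000000
Periods per year m = 1; per-period yield y/m = 0.029000
Number of cashflows N = 3
Cashflows (t years, CF_t, discount factor 1/(1+y/m)^(m*t), PV):
  t = 1.0000: CF_t = 56.000000, DF = 0.971817, PV = 54.421769
  t = 2.0000: CF_t = 56.000000, DF = 0.944429, PV = 52.888016
  t = 3.0000: CF_t = 1056.000000, DF = 0.917812, PV = 969.209794
Price P = sum_t PV_t = 1076.519579
Convexity numerator sum_t t*(t + 1/m) * CF_t / (1+y/m)^(m*t + 2):
  t = 1.0000: term = 102.794978
  t = 2.0000: term = 299.693814
  t = 3.0000: term = 10984.196421
Convexity = (1/P) * sum = 11386.685213 / 1076.519579 = 10.577314


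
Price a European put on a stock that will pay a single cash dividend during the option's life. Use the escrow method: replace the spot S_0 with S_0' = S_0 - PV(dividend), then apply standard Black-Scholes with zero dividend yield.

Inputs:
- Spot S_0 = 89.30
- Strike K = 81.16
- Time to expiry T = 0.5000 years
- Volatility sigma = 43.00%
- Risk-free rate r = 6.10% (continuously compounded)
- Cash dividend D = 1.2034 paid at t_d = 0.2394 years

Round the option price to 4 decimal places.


PV(D) = D * exp(-r * t_d) = 1.2034 * 0.98550271 = 1.18595396
S_0' = S_0 - PV(D) = 89.3000 - 1.18595396 = 88.11404604
d1 = (ln(S_0'/K) + (r + sigma^2/2)*T) / (sigma*sqrt(T)) = 0.52271451
d2 = d1 - sigma*sqrt(T) = 0.21865859
exp(-rT) = 0.96996043
N(-d1) = 0.30058647; N(-d2) = 0.41345800
P = K * exp(-rT) * N(-d2) - S_0' * N(-d1) = 81.1600 * 0.96996043 * 0.41345800 - 88.11404604 * 0.30058647 = 6.0623

Answer: Price = 6.0623


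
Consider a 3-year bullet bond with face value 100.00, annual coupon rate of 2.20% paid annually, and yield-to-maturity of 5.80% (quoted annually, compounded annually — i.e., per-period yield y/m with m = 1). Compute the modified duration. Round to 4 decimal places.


Answer: Modified duration = 2.7715

Derivation:
Coupon per period c = face * coupon_rate / m = 2.200000
Periods per year m = 1; per-period yield y/m = 0.058000
Number of cashflows N = 3
Cashflows (t years, CF_t, discount factor 1/(1+y/m)^(m*t), PV):
  t = 1.0000: CF_t = 2.200000, DF = 0.945180, PV = 2.079395
  t = 2.0000: CF_t = 2.200000, DF = 0.893364, PV = 1.965402
  t = 3.0000: CF_t = 102.200000, DF = 0.844390, PV = 86.296641
Price P = sum_t PV_t = 90.341438
First compute Macaulay numerator sum_t t * PV_t:
  t * PV_t at t = 1.0000: 2.079395
  t * PV_t at t = 2.0000: 3.930804
  t * PV_t at t = 3.0000: 258.889924
Macaulay duration D = 264.900122 / 90.341438 = 2.932211
Modified duration = D / (1 + y/m) = 2.932211 / (1 + 0.058000) = 2.771466


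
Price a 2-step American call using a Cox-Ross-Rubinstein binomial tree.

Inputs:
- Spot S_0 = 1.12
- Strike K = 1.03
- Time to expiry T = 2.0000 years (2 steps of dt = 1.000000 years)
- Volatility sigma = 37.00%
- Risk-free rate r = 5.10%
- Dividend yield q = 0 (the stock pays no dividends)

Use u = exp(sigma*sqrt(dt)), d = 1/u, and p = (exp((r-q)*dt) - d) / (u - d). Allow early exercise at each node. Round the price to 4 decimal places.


dt = T/N = 1.000000
u = exp(sigma*sqrt(dt)) = 1.447735; d = 1/u = 0.690734
p = (exp((r-q)*dt) - d) / (u - d) = 0.477660
Discount per step: exp(-r*dt) = 0.950279
Stock lattice S(k, i) with i counting down-moves:
  k=0: S(0,0) = 1.1200
  k=1: S(1,0) = 1.6215; S(1,1) = 0.7736
  k=2: S(2,0) = 2.3474; S(2,1) = 1.1200; S(2,2) = 0.5344
Terminal payoffs V(N, i) = max(S_T - K, 0):
  V(2,0) = 1.317448; V(2,1) = 0.090000; V(2,2) = 0.000000
Backward induction: V(k, i) = exp(-r*dt) * [p * V(k+1, i) + (1-p) * V(k+1, i+1)]; then take max(V_cont, immediate exercise) for American.
  V(1,0) = exp(-r*dt) * [p*1.317448 + (1-p)*0.090000] = 0.642676; exercise = 0.591463; V(1,0) = max -> 0.642676
  V(1,1) = exp(-r*dt) * [p*0.090000 + (1-p)*0.000000] = 0.040852; exercise = 0.000000; V(1,1) = max -> 0.040852
  V(0,0) = exp(-r*dt) * [p*0.642676 + (1-p)*0.040852] = 0.311994; exercise = 0.090000; V(0,0) = max -> 0.311994

Answer: Price = V(0,0) = 0.3120


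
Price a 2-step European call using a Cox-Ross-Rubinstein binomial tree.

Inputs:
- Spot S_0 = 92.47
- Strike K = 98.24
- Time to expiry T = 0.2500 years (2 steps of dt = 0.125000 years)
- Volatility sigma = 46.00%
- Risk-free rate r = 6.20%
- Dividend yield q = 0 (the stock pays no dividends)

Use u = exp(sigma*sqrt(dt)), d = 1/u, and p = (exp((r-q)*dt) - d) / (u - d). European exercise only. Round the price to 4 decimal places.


Answer: Price = V(0,0) = 6.8464

Derivation:
dt = T/N = 0.125000
u = exp(sigma*sqrt(dt)) = 1.176607; d = 1/u = 0.849902
p = (exp((r-q)*dt) - d) / (u - d) = 0.483245
Discount per step: exp(-r*dt) = 0.992280
Stock lattice S(k, i) with i counting down-moves:
  k=0: S(0,0) = 92.4700
  k=1: S(1,0) = 108.8008; S(1,1) = 78.5904
  k=2: S(2,0) = 128.0158; S(2,1) = 92.4700; S(2,2) = 66.7941
Terminal payoffs V(N, i) = max(S_T - K, 0):
  V(2,0) = 29.775761; V(2,1) = 0.000000; V(2,2) = 0.000000
Backward induction: V(k, i) = exp(-r*dt) * [p * V(k+1, i) + (1-p) * V(k+1, i+1)].
  V(1,0) = exp(-r*dt) * [p*29.775761 + (1-p)*0.000000] = 14.277892
  V(1,1) = exp(-r*dt) * [p*0.000000 + (1-p)*0.000000] = 0.000000
  V(0,0) = exp(-r*dt) * [p*14.277892 + (1-p)*0.000000] = 6.846449


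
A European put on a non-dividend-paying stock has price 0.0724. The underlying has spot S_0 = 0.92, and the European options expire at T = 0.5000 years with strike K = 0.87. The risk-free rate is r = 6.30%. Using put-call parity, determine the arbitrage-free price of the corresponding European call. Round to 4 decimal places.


Answer: Call price = 0.1494

Derivation:
Put-call parity: C - P = S_0 * exp(-qT) - K * exp(-rT).
S_0 * exp(-qT) = 0.9200 * 1.00000000 = 0.92000000
K * exp(-rT) = 0.8700 * 0.96899096 = 0.84302213
C = P + S*exp(-qT) - K*exp(-rT)
C = 0.0724 + 0.92000000 - 0.84302213 = 0.1494


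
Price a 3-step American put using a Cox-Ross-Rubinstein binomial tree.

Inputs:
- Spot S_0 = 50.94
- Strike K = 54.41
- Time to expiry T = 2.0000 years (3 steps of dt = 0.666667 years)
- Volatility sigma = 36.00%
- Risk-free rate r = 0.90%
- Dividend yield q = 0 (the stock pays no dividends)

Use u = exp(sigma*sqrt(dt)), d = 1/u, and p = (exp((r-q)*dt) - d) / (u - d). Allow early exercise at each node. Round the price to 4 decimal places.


Answer: Price = V(0,0) = 12.6476

Derivation:
dt = T/N = 0.666667
u = exp(sigma*sqrt(dt)) = 1.341702; d = 1/u = 0.745322
p = (exp((r-q)*dt) - d) / (u - d) = 0.437131
Discount per step: exp(-r*dt) = 0.994018
Stock lattice S(k, i) with i counting down-moves:
  k=0: S(0,0) = 50.9400
  k=1: S(1,0) = 68.3463; S(1,1) = 37.9667
  k=2: S(2,0) = 91.7003; S(2,1) = 50.9400; S(2,2) = 28.2974
  k=3: S(3,0) = 123.0345; S(3,1) = 68.3463; S(3,2) = 37.9667; S(3,3) = 21.0907
Terminal payoffs V(N, i) = max(K - S_T, 0):
  V(3,0) = 0.000000; V(3,1) = 0.000000; V(3,2) = 16.443291; V(3,3) = 33.319300
Backward induction: V(k, i) = exp(-r*dt) * [p * V(k+1, i) + (1-p) * V(k+1, i+1)]; then take max(V_cont, immediate exercise) for American.
  V(2,0) = exp(-r*dt) * [p*0.000000 + (1-p)*0.000000] = 0.000000; exercise = 0.000000; V(2,0) = max -> 0.000000
  V(2,1) = exp(-r*dt) * [p*0.000000 + (1-p)*16.443291] = 9.200055; exercise = 3.470000; V(2,1) = max -> 9.200055
  V(2,2) = exp(-r*dt) * [p*16.443291 + (1-p)*33.319300] = 25.787089; exercise = 26.112572; V(2,2) = max -> 26.112572
  V(1,0) = exp(-r*dt) * [p*0.000000 + (1-p)*9.200055] = 5.147450; exercise = 0.000000; V(1,0) = max -> 5.147450
  V(1,1) = exp(-r*dt) * [p*9.200055 + (1-p)*26.112572] = 18.607608; exercise = 16.443291; V(1,1) = max -> 18.607608
  V(0,0) = exp(-r*dt) * [p*5.147450 + (1-p)*18.607608] = 12.647644; exercise = 3.470000; V(0,0) = max -> 12.647644


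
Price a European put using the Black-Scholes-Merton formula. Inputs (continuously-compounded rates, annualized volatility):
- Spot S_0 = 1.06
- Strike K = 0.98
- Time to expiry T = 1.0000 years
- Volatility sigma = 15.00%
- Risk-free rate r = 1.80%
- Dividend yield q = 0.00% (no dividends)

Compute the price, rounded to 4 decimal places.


d1 = (ln(S/K) + (r - q + 0.5*sigma^2) * T) / (sigma * sqrt(T)) = 0.71814410
d2 = d1 - sigma * sqrt(T) = 0.56814410
exp(-rT) = 0.98216103; exp(-qT) = 1.00000000
P = K * exp(-rT) * N(-d2) - S_0 * exp(-qT) * N(-d1)
N(-d1) = 0.23633422; N(-d2) = 0.28496856
P = 0.9800 * 0.98216103 * 0.28496856 - 1.0600 * 1.00000000 * 0.23633422 = 0.0238

Answer: Price = 0.0238


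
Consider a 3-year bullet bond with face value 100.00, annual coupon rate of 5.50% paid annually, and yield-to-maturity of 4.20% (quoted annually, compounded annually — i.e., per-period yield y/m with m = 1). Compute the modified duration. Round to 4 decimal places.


Answer: Modified duration = 2.7344

Derivation:
Coupon per period c = face * coupon_rate / m = 5.500000
Periods per year m = 1; per-period yield y/m = 0.042000
Number of cashflows N = 3
Cashflows (t years, CF_t, discount factor 1/(1+y/m)^(m*t), PV):
  t = 1.0000: CF_t = 5.500000, DF = 0.959693, PV = 5.278311
  t = 2.0000: CF_t = 5.500000, DF = 0.921010, PV = 5.065558
  t = 3.0000: CF_t = 105.500000, DF = 0.883887, PV = 93.250099
Price P = sum_t PV_t = 103.593968
First compute Macaulay numerator sum_t t * PV_t:
  t * PV_t at t = 1.0000: 5.278311
  t * PV_t at t = 2.0000: 10.131115
  t * PV_t at t = 3.0000: 279.750298
Macaulay duration D = 295.159724 / 103.593968 = 2.849198
Modified duration = D / (1 + y/m) = 2.849198 / (1 + 0.042000) = 2.734355


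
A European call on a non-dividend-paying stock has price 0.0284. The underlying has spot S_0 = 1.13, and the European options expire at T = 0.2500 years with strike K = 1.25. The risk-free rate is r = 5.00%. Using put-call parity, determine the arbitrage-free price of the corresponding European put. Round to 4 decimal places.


Put-call parity: C - P = S_0 * exp(-qT) - K * exp(-rT).
S_0 * exp(-qT) = 1.1300 * 1.00000000 = 1.13000000
K * exp(-rT) = 1.2500 * 0.98757780 = 1.23447225
P = C - S*exp(-qT) + K*exp(-rT)
P = 0.0284 - 1.13000000 + 1.23447225 = 0.1329

Answer: Put price = 0.1329


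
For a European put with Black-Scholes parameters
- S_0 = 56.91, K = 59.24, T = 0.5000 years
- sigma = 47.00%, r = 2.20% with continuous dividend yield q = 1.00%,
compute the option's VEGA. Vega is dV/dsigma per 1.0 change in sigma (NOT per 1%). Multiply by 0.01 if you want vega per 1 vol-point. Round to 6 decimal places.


Answer: Vega = 15.941786

Derivation:
d1 = 0.0634864035; d2 = -0.2688537837
phi(d1) = 0.3981391169; exp(-qT) = 0.9950124792; exp(-rT) = 0.9890602788
Vega = S * exp(-qT) * phi(d1) * sqrt(T) = 56.9100 * 0.9950124792 * 0.3981391169 * 0.7071067812 = 15.941786


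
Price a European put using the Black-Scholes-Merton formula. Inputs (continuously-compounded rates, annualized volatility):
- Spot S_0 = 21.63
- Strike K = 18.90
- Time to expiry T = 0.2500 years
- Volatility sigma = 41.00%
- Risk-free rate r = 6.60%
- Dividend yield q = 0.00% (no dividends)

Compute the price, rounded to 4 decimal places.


d1 = (ln(S/K) + (r - q + 0.5*sigma^2) * T) / (sigma * sqrt(T)) = 0.84113082
d2 = d1 - sigma * sqrt(T) = 0.63613082
exp(-rT) = 0.98363538; exp(-qT) = 1.00000000
P = K * exp(-rT) * N(-d2) - S_0 * exp(-qT) * N(-d1)
N(-d1) = 0.20013733; N(-d2) = 0.26234558
P = 18.9000 * 0.98363538 * 0.26234558 - 21.6300 * 1.00000000 * 0.20013733 = 0.5482

Answer: Price = 0.5482


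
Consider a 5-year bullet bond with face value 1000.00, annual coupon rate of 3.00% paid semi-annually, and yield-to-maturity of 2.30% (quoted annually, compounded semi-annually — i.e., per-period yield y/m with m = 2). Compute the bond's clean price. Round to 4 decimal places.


Coupon per period c = face * coupon_rate / m = 15.000000
Periods per year m = 2; per-period yield y/m = 0.011500
Number of cashflows N = 10
Cashflows (t years, CF_t, discount factor 1/(1+y/m)^(m*t), PV):
  t = 0.5000: CF_t = 15.000000, DF = 0.988631, PV = 14.829461
  t = 1.0000: CF_t = 15.000000, DF = 0.977391, PV = 14.660861
  t = 1.5000: CF_t = 15.000000, DF = 0.966279, PV = 14.494178
  t = 2.0000: CF_t = 15.000000, DF = 0.955293, PV = 14.329390
  t = 2.5000: CF_t = 15.000000, DF = 0.944432, PV = 14.166476
  t = 3.0000: CF_t = 15.000000, DF = 0.933694, PV = 14.005414
  t = 3.5000: CF_t = 15.000000, DF = 0.923079, PV = 13.846182
  t = 4.0000: CF_t = 15.000000, DF = 0.912584, PV = 13.688762
  t = 4.5000: CF_t = 15.000000, DF = 0.902209, PV = 13.533131
  t = 5.0000: CF_t = 1015.000000, DF = 0.891951, PV = 905.330541
Price P = sum_t PV_t = 1032.884396

Answer: Price = 1032.8844


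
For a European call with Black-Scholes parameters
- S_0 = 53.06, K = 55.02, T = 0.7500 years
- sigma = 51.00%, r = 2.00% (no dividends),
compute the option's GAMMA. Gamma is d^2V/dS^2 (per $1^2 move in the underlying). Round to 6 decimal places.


d1 = 0.1726709598; d2 = -0.2690019961
phi(d1) = 0.3930391069; exp(-qT) = 1.0000000000; exp(-rT) = 0.9851119396
Gamma = exp(-qT) * phi(d1) / (S * sigma * sqrt(T)) = 1.0000000000 * 0.3930391069 / (53.0600 * 0.5100 * 0.8660254038) = 0.016771

Answer: Gamma = 0.016771


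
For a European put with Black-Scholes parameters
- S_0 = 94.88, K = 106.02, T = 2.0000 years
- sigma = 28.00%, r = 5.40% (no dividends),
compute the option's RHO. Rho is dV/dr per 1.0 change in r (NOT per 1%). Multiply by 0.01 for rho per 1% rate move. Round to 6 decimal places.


d1 = 0.1903763277; d2 = -0.2056034698
phi(d1) = 0.3917779294; exp(-qT) = 1.0000000000; exp(-rT) = 0.8976275964
N(-d2) = 0.5814496665
Rho = -K*T*exp(-rT)*N(-d2) = -106.0200 * 2.0000 * 0.8976275964 * 0.5814496665 = -110.669034

Answer: Rho = -110.669034


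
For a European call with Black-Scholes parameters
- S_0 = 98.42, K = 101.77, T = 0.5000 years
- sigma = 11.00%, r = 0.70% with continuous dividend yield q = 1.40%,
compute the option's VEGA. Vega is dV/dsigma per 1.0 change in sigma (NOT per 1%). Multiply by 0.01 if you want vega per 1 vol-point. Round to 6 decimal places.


Answer: Vega = 25.065593

Derivation:
d1 = -0.4364305450; d2 = -0.5142122909
phi(d1) = 0.3627017733; exp(-qT) = 0.9930244429; exp(-rT) = 0.9965061179
Vega = S * exp(-qT) * phi(d1) * sqrt(T) = 98.4200 * 0.9930244429 * 0.3627017733 * 0.7071067812 = 25.065593


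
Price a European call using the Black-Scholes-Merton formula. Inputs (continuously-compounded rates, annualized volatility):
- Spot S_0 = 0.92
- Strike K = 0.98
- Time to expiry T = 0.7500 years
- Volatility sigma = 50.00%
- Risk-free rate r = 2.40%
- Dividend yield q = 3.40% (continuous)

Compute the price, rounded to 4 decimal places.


Answer: Price = 0.1286

Derivation:
d1 = (ln(S/K) + (r - q + 0.5*sigma^2) * T) / (sigma * sqrt(T)) = 0.05328042
d2 = d1 - sigma * sqrt(T) = -0.37973228
exp(-rT) = 0.98216103; exp(-qT) = 0.97482238
C = S_0 * exp(-qT) * N(d1) - K * exp(-rT) * N(d2)
N(d1) = 0.52124576; N(d2) = 0.35207208
C = 0.9200 * 0.97482238 * 0.52124576 - 0.9800 * 0.98216103 * 0.35207208 = 0.1286


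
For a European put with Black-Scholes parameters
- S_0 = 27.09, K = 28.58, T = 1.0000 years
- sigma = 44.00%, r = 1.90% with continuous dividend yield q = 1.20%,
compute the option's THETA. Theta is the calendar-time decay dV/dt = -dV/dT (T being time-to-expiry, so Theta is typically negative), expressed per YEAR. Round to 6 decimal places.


Answer: Theta = -2.145536

Derivation:
d1 = 0.1142215536; d2 = -0.3257784464
phi(d1) = 0.3963483373; exp(-qT) = 0.9880717129; exp(-rT) = 0.9811793622
Theta = -S*exp(-qT)*phi(d1)*sigma/(2*sqrt(T)) + r*K*exp(-rT)*N(-d2) - q*S*exp(-qT)*N(-d1)
N(-d1) = 0.4545310832; N(-d2) = 0.6277040064; sqrt(T) = 1.0000000000
Term 1 = -27.0900 * 0.9880717129 * 0.3963483373 * 0.4400 / (2 * 1.0000000000) = -2.3339803359
Term 2 = 0.0190 * 28.5800 * 0.9811793622 * 0.6277040064 = 0.3344407054
Term 3 = -0.0120 * 27.0900 * 0.9880717129 * 0.4545310832 = -0.1459964532
Theta = -2.3339803359 + (0.3344407054) + (-0.1459964532) = -2.145536


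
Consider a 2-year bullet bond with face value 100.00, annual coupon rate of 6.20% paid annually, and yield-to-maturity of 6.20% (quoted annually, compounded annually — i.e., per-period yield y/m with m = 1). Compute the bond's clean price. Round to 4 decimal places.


Coupon per period c = face * coupon_rate / m = 6.200000
Periods per year m = 1; per-period yield y/m = 0.062000
Number of cashflows N = 2
Cashflows (t years, CF_t, discount factor 1/(1+y/m)^(m*t), PV):
  t = 1.0000: CF_t = 6.200000, DF = 0.941620, PV = 5.838041
  t = 2.0000: CF_t = 106.200000, DF = 0.886647, PV = 94.161959
Price P = sum_t PV_t = 100.000000

Answer: Price = 100.0000


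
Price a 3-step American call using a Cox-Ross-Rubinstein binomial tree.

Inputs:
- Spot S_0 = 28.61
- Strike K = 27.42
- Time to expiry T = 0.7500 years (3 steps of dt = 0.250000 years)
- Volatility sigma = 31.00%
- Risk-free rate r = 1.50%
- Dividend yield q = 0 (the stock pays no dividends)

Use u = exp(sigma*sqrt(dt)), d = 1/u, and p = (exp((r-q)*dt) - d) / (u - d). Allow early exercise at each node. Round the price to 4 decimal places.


dt = T/N = 0.250000
u = exp(sigma*sqrt(dt)) = 1.167658; d = 1/u = 0.856415
p = (exp((r-q)*dt) - d) / (u - d) = 0.473398
Discount per step: exp(-r*dt) = 0.996257
Stock lattice S(k, i) with i counting down-moves:
  k=0: S(0,0) = 28.6100
  k=1: S(1,0) = 33.4067; S(1,1) = 24.5020
  k=2: S(2,0) = 39.0076; S(2,1) = 28.6100; S(2,2) = 20.9839
  k=3: S(3,0) = 45.5475; S(3,1) = 33.4067; S(3,2) = 24.5020; S(3,3) = 17.9709
Terminal payoffs V(N, i) = max(S_T - K, 0):
  V(3,0) = 18.127526; V(3,1) = 5.986694; V(3,2) = 0.000000; V(3,3) = 0.000000
Backward induction: V(k, i) = exp(-r*dt) * [p * V(k+1, i) + (1-p) * V(k+1, i+1)]; then take max(V_cont, immediate exercise) for American.
  V(2,0) = exp(-r*dt) * [p*18.127526 + (1-p)*5.986694] = 11.690225; exercise = 11.587593; V(2,0) = max -> 11.690225
  V(2,1) = exp(-r*dt) * [p*5.986694 + (1-p)*0.000000] = 2.823484; exercise = 1.190000; V(2,1) = max -> 2.823484
  V(2,2) = exp(-r*dt) * [p*0.000000 + (1-p)*0.000000] = 0.000000; exercise = 0.000000; V(2,2) = max -> 0.000000
  V(1,0) = exp(-r*dt) * [p*11.690225 + (1-p)*2.823484] = 6.994706; exercise = 5.986694; V(1,0) = max -> 6.994706
  V(1,1) = exp(-r*dt) * [p*2.823484 + (1-p)*0.000000] = 1.331630; exercise = 0.000000; V(1,1) = max -> 1.331630
  V(0,0) = exp(-r*dt) * [p*6.994706 + (1-p)*1.331630] = 3.997503; exercise = 1.190000; V(0,0) = max -> 3.997503

Answer: Price = V(0,0) = 3.9975


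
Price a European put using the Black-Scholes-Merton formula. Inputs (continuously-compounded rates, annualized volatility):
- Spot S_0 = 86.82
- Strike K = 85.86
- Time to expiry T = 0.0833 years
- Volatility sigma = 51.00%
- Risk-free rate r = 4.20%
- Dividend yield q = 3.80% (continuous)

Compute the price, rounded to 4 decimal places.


d1 = (ln(S/K) + (r - q + 0.5*sigma^2) * T) / (sigma * sqrt(T)) = 0.15140006
d2 = d1 - sigma * sqrt(T) = 0.00420519
exp(-rT) = 0.99650751; exp(-qT) = 0.99683960
P = K * exp(-rT) * N(-d2) - S_0 * exp(-qT) * N(-d1)
N(-d1) = 0.43983007; N(-d2) = 0.49832238
P = 85.8600 * 0.99650751 * 0.49832238 - 86.8200 * 0.99683960 * 0.43983007 = 4.5712

Answer: Price = 4.5712


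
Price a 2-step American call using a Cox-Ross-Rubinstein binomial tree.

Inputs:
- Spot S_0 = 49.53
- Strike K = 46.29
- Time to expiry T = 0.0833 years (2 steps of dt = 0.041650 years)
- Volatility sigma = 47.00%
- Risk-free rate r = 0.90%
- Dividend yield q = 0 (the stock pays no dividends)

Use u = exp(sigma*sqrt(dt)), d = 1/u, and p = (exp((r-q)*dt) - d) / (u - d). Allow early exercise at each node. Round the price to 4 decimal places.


dt = T/N = 0.041650
u = exp(sigma*sqrt(dt)) = 1.100670; d = 1/u = 0.908537
p = (exp((r-q)*dt) - d) / (u - d) = 0.477990
Discount per step: exp(-r*dt) = 0.999625
Stock lattice S(k, i) with i counting down-moves:
  k=0: S(0,0) = 49.5300
  k=1: S(1,0) = 54.5162; S(1,1) = 44.9999
  k=2: S(2,0) = 60.0043; S(2,1) = 49.5300; S(2,2) = 40.8841
Terminal payoffs V(N, i) = max(S_T - K, 0):
  V(2,0) = 13.714338; V(2,1) = 3.240000; V(2,2) = 0.000000
Backward induction: V(k, i) = exp(-r*dt) * [p * V(k+1, i) + (1-p) * V(k+1, i+1)]; then take max(V_cont, immediate exercise) for American.
  V(1,0) = exp(-r*dt) * [p*13.714338 + (1-p)*3.240000] = 8.243538; exercise = 8.226189; V(1,0) = max -> 8.243538
  V(1,1) = exp(-r*dt) * [p*3.240000 + (1-p)*0.000000] = 1.548107; exercise = 0.000000; V(1,1) = max -> 1.548107
  V(0,0) = exp(-r*dt) * [p*8.243538 + (1-p)*1.548107] = 4.746676; exercise = 3.240000; V(0,0) = max -> 4.746676

Answer: Price = V(0,0) = 4.7467
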